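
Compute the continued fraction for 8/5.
[1; 1, 1, 2]

Euclidean algorithm steps:
8 = 1 × 5 + 3
5 = 1 × 3 + 2
3 = 1 × 2 + 1
2 = 2 × 1 + 0
Continued fraction: [1; 1, 1, 2]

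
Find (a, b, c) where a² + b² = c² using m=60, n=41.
(1919, 4920, 5281)

Euclid's formula: a = m² - n², b = 2mn, c = m² + n²
m = 60, n = 41
a = 60² - 41² = 3600 - 1681 = 1919
b = 2 × 60 × 41 = 4920
c = 60² + 41² = 3600 + 1681 = 5281
Verification: 1919² + 4920² = 3682561 + 24206400 = 27888961 = 5281² ✓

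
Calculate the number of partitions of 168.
228204732751

p(n) counts ways to write n as a sum of positive integers (order ignored).
Euler's pentagonal recurrence: p(k) = p(k-1) + p(k-2) - p(k-5) - p(k-7) + p(k-12) + p(k-15) - ... (offsets j(3j∓1)/2, signs ++--, p(0)=1, p(<0)=0).
DP table for k = 0..167: p(0)=1, p(1)=1, p(2)=2, p(3)=3, p(4)=5, p(5)=7, p(6)=11, p(7)=15, p(8)=22, p(9)=30, p(10)=42, p(11)=56, p(12)=77, p(13)=101, p(14)=135, p(15)=176, p(16)=231, p(17)=297, p(18)=385, p(19)=490, p(20)=627, p(21)=792, p(22)=1002, p(23)=1255, p(24)=1575, p(25)=1958, p(26)=2436, p(27)=3010, p(28)=3718, p(29)=4565, p(30)=5604, p(31)=6842, p(32)=8349, p(33)=10143, p(34)=12310, p(35)=14883, p(36)=17977, p(37)=21637, p(38)=26015, p(39)=31185, p(40)=37338, p(41)=44583, p(42)=53174, p(43)=63261, p(44)=75175, p(45)=89134, p(46)=105558, p(47)=124754, p(48)=147273, p(49)=173525, p(50)=204226, p(51)=239943, p(52)=281589, p(53)=329931, p(54)=386155, p(55)=451276, p(56)=526823, p(57)=614154, p(58)=715220, p(59)=831820, p(60)=966467, p(61)=1121505, p(62)=1300156, p(63)=1505499, p(64)=1741630, p(65)=2012558, p(66)=2323520, p(67)=2679689, p(68)=3087735, p(69)=3554345, p(70)=4087968, p(71)=4697205, p(72)=5392783, p(73)=6185689, p(74)=7089500, p(75)=8118264, p(76)=9289091, p(77)=10619863, p(78)=12132164, p(79)=13848650, p(80)=15796476, p(81)=18004327, p(82)=20506255, p(83)=23338469, p(84)=26543660, p(85)=30167357, p(86)=34262962, p(87)=38887673, p(88)=44108109, p(89)=49995925, p(90)=56634173, p(91)=64112359, p(92)=72533807, p(93)=82010177, p(94)=92669720, p(95)=104651419, p(96)=118114304, p(97)=133230930, p(98)=150198136, p(99)=169229875, p(100)=190569292, p(101)=214481126, p(102)=241265379, p(103)=271248950, p(104)=304801365, p(105)=342325709, p(106)=384276336, p(107)=431149389, p(108)=483502844, p(109)=541946240, p(110)=607163746, p(111)=679903203, p(112)=761002156, p(113)=851376628, p(114)=952050665, p(115)=1064144451, p(116)=1188908248, p(117)=1327710076, p(118)=1482074143, p(119)=1653668665, p(120)=1844349560, p(121)=2056148051, p(122)=2291320912, p(123)=2552338241, p(124)=2841940500, p(125)=3163127352, p(126)=3519222692, p(127)=3913864295, p(128)=4351078600, p(129)=4835271870, p(130)=5371315400, p(131)=5964539504, p(132)=6620830889, p(133)=7346629512, p(134)=8149040695, p(135)=9035836076, p(136)=10015581680, p(137)=11097645016, p(138)=12292341831, p(139)=13610949895, p(140)=15065878135, p(141)=16670689208, p(142)=18440293320, p(143)=20390982757, p(144)=22540654445, p(145)=24908858009, p(146)=27517052599, p(147)=30388671978, p(148)=33549419497, p(149)=37027355200, p(150)=40853235313, p(151)=45060624582, p(152)=49686288421, p(153)=54770336324, p(154)=60356673280, p(155)=66493182097, p(156)=73232243759, p(157)=80630964769, p(158)=88751778802, p(159)=97662728555, p(160)=107438159466, p(161)=118159068427, p(162)=129913904637, p(163)=142798995930, p(164)=156919475295, p(165)=172389800255, p(166)=189334822579, p(167)=207890420102.
Final step: p(168) = p(167) + p(166) - p(163) - p(161) + p(156) + p(153) - p(146) - p(142) + p(133) + p(128) - p(117) - p(111) + p(98) + p(91) - p(76) - p(68) + p(51) + p(42) - p(23) - p(13)
= 207890420102 + 189334822579 - 142798995930 - 118159068427 + 73232243759 + 54770336324 - 27517052599 - 18440293320 + 7346629512 + 4351078600 - 1327710076 - 679903203 + 150198136 + 64112359 - 9289091 - 3087735 + 239943 + 53174 - 1255 - 101
= 228204732751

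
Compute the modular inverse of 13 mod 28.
13

gcd(13, 28) = 1, so the inverse exists.
Extended Euclidean algorithm on (28, 13):
28 = 2 × 13 + 2  ⟹  2 = (1)·28 + (-2)·13
13 = 6 × 2 + 1  ⟹  1 = (-6)·28 + (13)·13
So (13)·13 ≡ 1 (mod 28), i.e. 13^(-1) ≡ 13 (mod 28).
Check: 13 × 13 = 169 ≡ 1 (mod 28)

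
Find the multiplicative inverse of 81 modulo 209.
80

gcd(81, 209) = 1, so the inverse exists.
Extended Euclidean algorithm on (209, 81):
209 = 2 × 81 + 47  ⟹  47 = (1)·209 + (-2)·81
81 = 1 × 47 + 34  ⟹  34 = (-1)·209 + (3)·81
47 = 1 × 34 + 13  ⟹  13 = (2)·209 + (-5)·81
34 = 2 × 13 + 8  ⟹  8 = (-5)·209 + (13)·81
13 = 1 × 8 + 5  ⟹  5 = (7)·209 + (-18)·81
8 = 1 × 5 + 3  ⟹  3 = (-12)·209 + (31)·81
5 = 1 × 3 + 2  ⟹  2 = (19)·209 + (-49)·81
3 = 1 × 2 + 1  ⟹  1 = (-31)·209 + (80)·81
So (80)·81 ≡ 1 (mod 209), i.e. 81^(-1) ≡ 80 (mod 209).
Check: 81 × 80 = 6480 ≡ 1 (mod 209)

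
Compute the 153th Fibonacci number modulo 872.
402

Matrix identity: Q^n = [[F_(n+1), F_n], [F_n, F_(n-1)]] with Q = [[1,1],[1,0]].
n = 153 = 10011001₂. Square-and-multiply, entries mod 872:
Q^1 = [[1,1],[1,0]]
Q^2 = (Q^1)² = [[2,1],[1,1]]
Q^4 = (Q^2)² = [[5,3],[3,2]]
Q^9 = (Q^4)²·Q = [[55,34],[34,21]]
Q^19 = (Q^9)²·Q = [[661,693],[693,840]]
Q^38 = (Q^19)² = [[698,769],[769,801]]
Q^76 = (Q^38)² = [[773,819],[819,826]]
Q^153 = (Q^76)²·Q = [[239,402],[402,709]]
F_153 mod 872 = Q^153[0][1] = 402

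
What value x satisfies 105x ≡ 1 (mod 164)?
25

gcd(105, 164) = 1, so the inverse exists.
Extended Euclidean algorithm on (164, 105):
164 = 1 × 105 + 59  ⟹  59 = (1)·164 + (-1)·105
105 = 1 × 59 + 46  ⟹  46 = (-1)·164 + (2)·105
59 = 1 × 46 + 13  ⟹  13 = (2)·164 + (-3)·105
46 = 3 × 13 + 7  ⟹  7 = (-7)·164 + (11)·105
13 = 1 × 7 + 6  ⟹  6 = (9)·164 + (-14)·105
7 = 1 × 6 + 1  ⟹  1 = (-16)·164 + (25)·105
So (25)·105 ≡ 1 (mod 164), i.e. 105^(-1) ≡ 25 (mod 164).
Check: 105 × 25 = 2625 ≡ 1 (mod 164)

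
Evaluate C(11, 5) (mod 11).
0

Using Lucas' theorem:
Write n=11 and k=5 in base 11:
n in base 11: [1, 0]
k in base 11: [0, 5]
C(11,5) mod 11 = ∏ C(n_i, k_i) mod 11
Digit binomials (mod 11): C(1,0) = 1; C(0,5) = 0 (k_i > n_i)
Product: 1 × 0 = 0 ≡ 0 (mod 11)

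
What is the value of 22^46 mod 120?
64

Repeated squaring. Binary of 46 = 101110.
22^1 ≡ 22 (mod 120); 22^2 ≡ 4 (mod 120); 22^4 ≡ 16 (mod 120); 22^8 ≡ 16 (mod 120); 22^16 ≡ 16 (mod 120); 22^32 ≡ 16 (mod 120)
22^46 = 22^2 × 22^4 × 22^8 × 22^32 ≡ 64 (mod 120)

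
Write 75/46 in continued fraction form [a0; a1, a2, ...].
[1; 1, 1, 1, 2, 2, 2]

Euclidean algorithm steps:
75 = 1 × 46 + 29
46 = 1 × 29 + 17
29 = 1 × 17 + 12
17 = 1 × 12 + 5
12 = 2 × 5 + 2
5 = 2 × 2 + 1
2 = 2 × 1 + 0
Continued fraction: [1; 1, 1, 1, 2, 2, 2]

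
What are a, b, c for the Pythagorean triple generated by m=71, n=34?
(3885, 4828, 6197)

Euclid's formula: a = m² - n², b = 2mn, c = m² + n²
m = 71, n = 34
a = 71² - 34² = 5041 - 1156 = 3885
b = 2 × 71 × 34 = 4828
c = 71² + 34² = 5041 + 1156 = 6197
Verification: 3885² + 4828² = 15093225 + 23309584 = 38402809 = 6197² ✓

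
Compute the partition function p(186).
1171432692373

p(n) counts ways to write n as a sum of positive integers (order ignored).
Euler's pentagonal recurrence: p(k) = p(k-1) + p(k-2) - p(k-5) - p(k-7) + p(k-12) + p(k-15) - ... (offsets j(3j∓1)/2, signs ++--, p(0)=1, p(<0)=0).
DP table for k = 0..185: p(0)=1, p(1)=1, p(2)=2, p(3)=3, p(4)=5, p(5)=7, p(6)=11, p(7)=15, p(8)=22, p(9)=30, p(10)=42, p(11)=56, p(12)=77, p(13)=101, p(14)=135, p(15)=176, p(16)=231, p(17)=297, p(18)=385, p(19)=490, p(20)=627, p(21)=792, p(22)=1002, p(23)=1255, p(24)=1575, p(25)=1958, p(26)=2436, p(27)=3010, p(28)=3718, p(29)=4565, p(30)=5604, p(31)=6842, p(32)=8349, p(33)=10143, p(34)=12310, p(35)=14883, p(36)=17977, p(37)=21637, p(38)=26015, p(39)=31185, p(40)=37338, p(41)=44583, p(42)=53174, p(43)=63261, p(44)=75175, p(45)=89134, p(46)=105558, p(47)=124754, p(48)=147273, p(49)=173525, p(50)=204226, p(51)=239943, p(52)=281589, p(53)=329931, p(54)=386155, p(55)=451276, p(56)=526823, p(57)=614154, p(58)=715220, p(59)=831820, p(60)=966467, p(61)=1121505, p(62)=1300156, p(63)=1505499, p(64)=1741630, p(65)=2012558, p(66)=2323520, p(67)=2679689, p(68)=3087735, p(69)=3554345, p(70)=4087968, p(71)=4697205, p(72)=5392783, p(73)=6185689, p(74)=7089500, p(75)=8118264, p(76)=9289091, p(77)=10619863, p(78)=12132164, p(79)=13848650, p(80)=15796476, p(81)=18004327, p(82)=20506255, p(83)=23338469, p(84)=26543660, p(85)=30167357, p(86)=34262962, p(87)=38887673, p(88)=44108109, p(89)=49995925, p(90)=56634173, p(91)=64112359, p(92)=72533807, p(93)=82010177, p(94)=92669720, p(95)=104651419, p(96)=118114304, p(97)=133230930, p(98)=150198136, p(99)=169229875, p(100)=190569292, p(101)=214481126, p(102)=241265379, p(103)=271248950, p(104)=304801365, p(105)=342325709, p(106)=384276336, p(107)=431149389, p(108)=483502844, p(109)=541946240, p(110)=607163746, p(111)=679903203, p(112)=761002156, p(113)=851376628, p(114)=952050665, p(115)=1064144451, p(116)=1188908248, p(117)=1327710076, p(118)=1482074143, p(119)=1653668665, p(120)=1844349560, p(121)=2056148051, p(122)=2291320912, p(123)=2552338241, p(124)=2841940500, p(125)=3163127352, p(126)=3519222692, p(127)=3913864295, p(128)=4351078600, p(129)=4835271870, p(130)=5371315400, p(131)=5964539504, p(132)=6620830889, p(133)=7346629512, p(134)=8149040695, p(135)=9035836076, p(136)=10015581680, p(137)=11097645016, p(138)=12292341831, p(139)=13610949895, p(140)=15065878135, p(141)=16670689208, p(142)=18440293320, p(143)=20390982757, p(144)=22540654445, p(145)=24908858009, p(146)=27517052599, p(147)=30388671978, p(148)=33549419497, p(149)=37027355200, p(150)=40853235313, p(151)=45060624582, p(152)=49686288421, p(153)=54770336324, p(154)=60356673280, p(155)=66493182097, p(156)=73232243759, p(157)=80630964769, p(158)=88751778802, p(159)=97662728555, p(160)=107438159466, p(161)=118159068427, p(162)=129913904637, p(163)=142798995930, p(164)=156919475295, p(165)=172389800255, p(166)=189334822579, p(167)=207890420102, p(168)=228204732751, p(169)=250438925115, p(170)=274768617130, p(171)=301384802048, p(172)=330495499613, p(173)=362326859895, p(174)=397125074750, p(175)=435157697830, p(176)=476715857290, p(177)=522115831195, p(178)=571701605655, p(179)=625846753120, p(180)=684957390936, p(181)=749474411781, p(182)=819876908323, p(183)=896684817527, p(184)=980462880430, p(185)=1071823774337.
Final step: p(186) = p(185) + p(184) - p(181) - p(179) + p(174) + p(171) - p(164) - p(160) + p(151) + p(146) - p(135) - p(129) + p(116) + p(109) - p(94) - p(86) + p(69) + p(60) - p(41) - p(31) + p(10)
= 1071823774337 + 980462880430 - 749474411781 - 625846753120 + 397125074750 + 301384802048 - 156919475295 - 107438159466 + 45060624582 + 27517052599 - 9035836076 - 4835271870 + 1188908248 + 541946240 - 92669720 - 34262962 + 3554345 + 966467 - 44583 - 6842 + 42
= 1171432692373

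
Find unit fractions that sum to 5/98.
1/20 + 1/980

Greedy algorithm:
5/98: ceiling(98/5) = 20, use 1/20
1/980: ceiling(980/1) = 980, use 1/980
Result: 5/98 = 1/20 + 1/980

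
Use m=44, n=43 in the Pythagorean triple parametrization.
(87, 3784, 3785)

Euclid's formula: a = m² - n², b = 2mn, c = m² + n²
m = 44, n = 43
a = 44² - 43² = 1936 - 1849 = 87
b = 2 × 44 × 43 = 3784
c = 44² + 43² = 1936 + 1849 = 3785
Verification: 87² + 3784² = 7569 + 14318656 = 14326225 = 3785² ✓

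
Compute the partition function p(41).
44583

p(n) counts ways to write n as a sum of positive integers (order ignored).
Euler's pentagonal recurrence: p(k) = p(k-1) + p(k-2) - p(k-5) - p(k-7) + p(k-12) + p(k-15) - ... (offsets j(3j∓1)/2, signs ++--, p(0)=1, p(<0)=0).
DP table for k = 0..40: p(0)=1, p(1)=1, p(2)=2, p(3)=3, p(4)=5, p(5)=7, p(6)=11, p(7)=15, p(8)=22, p(9)=30, p(10)=42, p(11)=56, p(12)=77, p(13)=101, p(14)=135, p(15)=176, p(16)=231, p(17)=297, p(18)=385, p(19)=490, p(20)=627, p(21)=792, p(22)=1002, p(23)=1255, p(24)=1575, p(25)=1958, p(26)=2436, p(27)=3010, p(28)=3718, p(29)=4565, p(30)=5604, p(31)=6842, p(32)=8349, p(33)=10143, p(34)=12310, p(35)=14883, p(36)=17977, p(37)=21637, p(38)=26015, p(39)=31185, p(40)=37338.
Final step: p(41) = p(40) + p(39) - p(36) - p(34) + p(29) + p(26) - p(19) - p(15) + p(6) + p(1)
= 37338 + 31185 - 17977 - 12310 + 4565 + 2436 - 490 - 176 + 11 + 1
= 44583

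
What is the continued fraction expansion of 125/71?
[1; 1, 3, 5, 1, 2]

Euclidean algorithm steps:
125 = 1 × 71 + 54
71 = 1 × 54 + 17
54 = 3 × 17 + 3
17 = 5 × 3 + 2
3 = 1 × 2 + 1
2 = 2 × 1 + 0
Continued fraction: [1; 1, 3, 5, 1, 2]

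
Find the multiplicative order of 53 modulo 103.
102

103 is prime, so ord(53) divides φ(103) = 102.
Divisors of 102: 1, 2, 3, 6, 17, 34, 51, 102.
Repeated squaring: 53^1 ≡ 53, 53^2 ≡ 28, 53^4 ≡ 63, 53^8 ≡ 55, 53^16 ≡ 38, 53^32 ≡ 2, 53^64 ≡ 4 (mod 103).
Test 53^d mod 103 for each divisor d in increasing order:
53^1 ≡ 53
53^2 ≡ 28
53^3 = 53^2·53^1 ≡ 42
53^6 = 53^4·53^2 ≡ 13
53^17 = 53^16·53^1 ≡ 57
53^34 = 53^32·53^2 ≡ 56
53^51 = 53^32·53^16·53^2·53^1 ≡ 102
53^102 = 53^64·53^32·53^4·53^2 ≡ 1  ← first divisor giving 1
The order is 102.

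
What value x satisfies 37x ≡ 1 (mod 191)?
31

gcd(37, 191) = 1, so the inverse exists.
Extended Euclidean algorithm on (191, 37):
191 = 5 × 37 + 6  ⟹  6 = (1)·191 + (-5)·37
37 = 6 × 6 + 1  ⟹  1 = (-6)·191 + (31)·37
So (31)·37 ≡ 1 (mod 191), i.e. 37^(-1) ≡ 31 (mod 191).
Check: 37 × 31 = 1147 ≡ 1 (mod 191)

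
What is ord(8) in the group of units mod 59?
58

59 is prime, so ord(8) divides φ(59) = 58.
Divisors of 58: 1, 2, 29, 58.
Repeated squaring: 8^1 ≡ 8, 8^2 ≡ 5, 8^4 ≡ 25, 8^8 ≡ 35, 8^16 ≡ 45, 8^32 ≡ 19 (mod 59).
Test 8^d mod 59 for each divisor d in increasing order:
8^1 ≡ 8
8^2 ≡ 5
8^29 = 8^16·8^8·8^4·8^1 ≡ 58
8^58 = 8^32·8^16·8^8·8^2 ≡ 1  ← first divisor giving 1
The order is 58.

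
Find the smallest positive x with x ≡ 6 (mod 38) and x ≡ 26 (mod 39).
728

Using Chinese Remainder Theorem:
M = 38 × 39 = 1482
M1 = 39, M2 = 38
y1 = 39^(-1) mod 38 = 1
y2 = 38^(-1) mod 39 = 38
x = (6×39×1 + 26×38×38) mod 1482 = 728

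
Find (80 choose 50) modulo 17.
0

Using Lucas' theorem:
Write n=80 and k=50 in base 17:
n in base 17: [4, 12]
k in base 17: [2, 16]
C(80,50) mod 17 = ∏ C(n_i, k_i) mod 17
Digit binomials (mod 17): C(4,2) = 6; C(12,16) = 0 (k_i > n_i)
Product: 6 × 0 = 0 ≡ 0 (mod 17)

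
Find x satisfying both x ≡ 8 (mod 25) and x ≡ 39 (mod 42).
333

Using Chinese Remainder Theorem:
M = 25 × 42 = 1050
M1 = 42, M2 = 25
y1 = 42^(-1) mod 25 = 3
y2 = 25^(-1) mod 42 = 37
x = (8×42×3 + 39×25×37) mod 1050 = 333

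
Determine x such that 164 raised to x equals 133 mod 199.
35

Baby-step giant-step with step n = ⌈√199⌉ = 15.
Baby steps 164^j mod 199 (j:value) for j=0..14: 0:1, 1:164, 2:31, 3:109, 4:165, 5:195, 6:140, 7:75, 8:161, 9:136, 10:16, 11:37, 12:98, 13:152, 14:53.
Giant-step multiplier: 164^(-15) ≡ 164^(198-15) = 164^183 ≡ 171 (mod 199).
Giant steps γ_i = 133·171^i mod 199: γ_0=133, γ_1=57, γ_2=195 (in table at j=5).
x = i·n + j = 2·15 + 5 = 35.
Check: 164^35 ≡ 133 (mod 199).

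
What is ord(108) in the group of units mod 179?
89

179 is prime, so ord(108) divides φ(179) = 178.
Divisors of 178: 1, 2, 89, 178.
Repeated squaring: 108^1 ≡ 108, 108^2 ≡ 29, 108^4 ≡ 125, 108^8 ≡ 52, 108^16 ≡ 19, 108^32 ≡ 3, 108^64 ≡ 9, 108^128 ≡ 81 (mod 179).
Test 108^d mod 179 for each divisor d in increasing order:
108^1 ≡ 108
108^2 ≡ 29
108^89 = 108^64·108^16·108^8·108^1 ≡ 1  ← first divisor giving 1
The order is 89.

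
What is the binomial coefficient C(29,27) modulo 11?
10

Using Lucas' theorem:
Write n=29 and k=27 in base 11:
n in base 11: [2, 7]
k in base 11: [2, 5]
C(29,27) mod 11 = ∏ C(n_i, k_i) mod 11
Digit binomials (mod 11): C(2,2) = 1; C(7,5) = 21 ≡ 10
Product: 1 × 10 = 10 ≡ 10 (mod 11)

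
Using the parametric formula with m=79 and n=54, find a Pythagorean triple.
(3325, 8532, 9157)

Euclid's formula: a = m² - n², b = 2mn, c = m² + n²
m = 79, n = 54
a = 79² - 54² = 6241 - 2916 = 3325
b = 2 × 79 × 54 = 8532
c = 79² + 54² = 6241 + 2916 = 9157
Verification: 3325² + 8532² = 11055625 + 72795024 = 83850649 = 9157² ✓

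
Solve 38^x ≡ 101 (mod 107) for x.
70

Baby-step giant-step with step n = ⌈√107⌉ = 11.
Baby steps 38^j mod 107 (j:value) for j=0..10: 0:1, 1:38, 2:53, 3:88, 4:27, 5:63, 6:40, 7:22, 8:87, 9:96, 10:10.
Giant-step multiplier: 38^(-11) ≡ 38^(106-11) = 38^95 ≡ 78 (mod 107).
Giant steps γ_i = 101·78^i mod 107: γ_0=101, γ_1=67, γ_2=90, γ_3=65, γ_4=41, γ_5=95, γ_6=27 (in table at j=4).
x = i·n + j = 6·11 + 4 = 70.
Check: 38^70 ≡ 101 (mod 107).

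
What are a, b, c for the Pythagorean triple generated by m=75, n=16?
(5369, 2400, 5881)

Euclid's formula: a = m² - n², b = 2mn, c = m² + n²
m = 75, n = 16
a = 75² - 16² = 5625 - 256 = 5369
b = 2 × 75 × 16 = 2400
c = 75² + 16² = 5625 + 256 = 5881
Verification: 5369² + 2400² = 28826161 + 5760000 = 34586161 = 5881² ✓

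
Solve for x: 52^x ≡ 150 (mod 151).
75

Baby-step giant-step with step n = ⌈√151⌉ = 13.
Baby steps 52^j mod 151 (j:value) for j=0..12: 0:1, 1:52, 2:137, 3:27, 4:45, 5:75, 6:125, 7:7, 8:62, 9:53, 10:38, 11:13, 12:72.
Giant-step multiplier: 52^(-13) ≡ 52^(150-13) = 52^137 ≡ 112 (mod 151).
Giant steps γ_i = 150·112^i mod 151: γ_0=150, γ_1=39, γ_2=140, γ_3=127, γ_4=30, γ_5=38 (in table at j=10).
x = i·n + j = 5·13 + 10 = 75.
Check: 52^75 ≡ 150 (mod 151).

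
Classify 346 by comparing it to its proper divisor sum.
deficient

Proper divisors of 346: sum = 1 + 2 + 173 = 176
Since 176 < 346, 346 is deficient.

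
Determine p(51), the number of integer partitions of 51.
239943

p(n) counts ways to write n as a sum of positive integers (order ignored).
Euler's pentagonal recurrence: p(k) = p(k-1) + p(k-2) - p(k-5) - p(k-7) + p(k-12) + p(k-15) - ... (offsets j(3j∓1)/2, signs ++--, p(0)=1, p(<0)=0).
DP table for k = 0..50: p(0)=1, p(1)=1, p(2)=2, p(3)=3, p(4)=5, p(5)=7, p(6)=11, p(7)=15, p(8)=22, p(9)=30, p(10)=42, p(11)=56, p(12)=77, p(13)=101, p(14)=135, p(15)=176, p(16)=231, p(17)=297, p(18)=385, p(19)=490, p(20)=627, p(21)=792, p(22)=1002, p(23)=1255, p(24)=1575, p(25)=1958, p(26)=2436, p(27)=3010, p(28)=3718, p(29)=4565, p(30)=5604, p(31)=6842, p(32)=8349, p(33)=10143, p(34)=12310, p(35)=14883, p(36)=17977, p(37)=21637, p(38)=26015, p(39)=31185, p(40)=37338, p(41)=44583, p(42)=53174, p(43)=63261, p(44)=75175, p(45)=89134, p(46)=105558, p(47)=124754, p(48)=147273, p(49)=173525, p(50)=204226.
Final step: p(51) = p(50) + p(49) - p(46) - p(44) + p(39) + p(36) - p(29) - p(25) + p(16) + p(11) - p(0)
= 204226 + 173525 - 105558 - 75175 + 31185 + 17977 - 4565 - 1958 + 231 + 56 - 1
= 239943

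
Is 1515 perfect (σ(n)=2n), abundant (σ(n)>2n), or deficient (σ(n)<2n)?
deficient

Proper divisors of 1515: sum = 1 + 3 + 5 + 15 + 101 + 303 + 505 = 933
Since 933 < 1515, 1515 is deficient.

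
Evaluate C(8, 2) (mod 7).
0

Using Lucas' theorem:
Write n=8 and k=2 in base 7:
n in base 7: [1, 1]
k in base 7: [0, 2]
C(8,2) mod 7 = ∏ C(n_i, k_i) mod 7
Digit binomials (mod 7): C(1,0) = 1; C(1,2) = 0 (k_i > n_i)
Product: 1 × 0 = 0 ≡ 0 (mod 7)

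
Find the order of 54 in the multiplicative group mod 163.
81

163 is prime, so ord(54) divides φ(163) = 162.
Divisors of 162: 1, 2, 3, 6, 9, 18, 27, 54, 81, 162.
Repeated squaring: 54^1 ≡ 54, 54^2 ≡ 145, 54^4 ≡ 161, 54^8 ≡ 4, 54^16 ≡ 16, 54^32 ≡ 93, 54^64 ≡ 10, 54^128 ≡ 100 (mod 163).
Test 54^d mod 163 for each divisor d in increasing order:
54^1 ≡ 54
54^2 ≡ 145
54^3 = 54^2·54^1 ≡ 6
54^6 = 54^4·54^2 ≡ 36
54^9 = 54^8·54^1 ≡ 53
54^18 = 54^16·54^2 ≡ 38
54^27 = 54^16·54^8·54^2·54^1 ≡ 58
54^54 = 54^32·54^16·54^4·54^2 ≡ 104
54^81 = 54^64·54^16·54^1 ≡ 1  ← first divisor giving 1
The order is 81.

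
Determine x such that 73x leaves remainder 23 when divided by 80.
x ≡ 31 (mod 80)

gcd(73, 80) = 1, which divides 23, so solutions exist.
Find 73^(-1) mod 80 by the extended Euclidean algorithm:
80 = 1 × 73 + 7  ⟹  7 = (1)·80 + (-1)·73
73 = 10 × 7 + 3  ⟹  3 = (-10)·80 + (11)·73
7 = 2 × 3 + 1  ⟹  1 = (21)·80 + (-23)·73
So (-23)·73 ≡ 1 (mod 80), i.e. 73^(-1) ≡ -23 ≡ 57 (mod 80).
x ≡ 57 × 23 = 1311 ≡ 31 (mod 80).
Check: 73 × 31 = 2263 ≡ 23 (mod 80).
Unique solution: x ≡ 31 (mod 80)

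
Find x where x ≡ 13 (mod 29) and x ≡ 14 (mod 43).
100

Using Chinese Remainder Theorem:
M = 29 × 43 = 1247
M1 = 43, M2 = 29
y1 = 43^(-1) mod 29 = 27
y2 = 29^(-1) mod 43 = 3
x = (13×43×27 + 14×29×3) mod 1247 = 100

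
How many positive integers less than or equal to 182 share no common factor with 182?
72

182 = 2 × 7 × 13
φ(n) = n × ∏(1 - 1/p) for each prime p dividing n
φ(182) = 182 × (1 - 1/2) × (1 - 1/7) × (1 - 1/13) = 72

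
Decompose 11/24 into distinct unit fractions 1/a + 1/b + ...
1/3 + 1/8

Greedy algorithm:
11/24: ceiling(24/11) = 3, use 1/3
1/8: ceiling(8/1) = 8, use 1/8
Result: 11/24 = 1/3 + 1/8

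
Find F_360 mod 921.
21

Matrix identity: Q^n = [[F_(n+1), F_n], [F_n, F_(n-1)]] with Q = [[1,1],[1,0]].
n = 360 = 101101000₂. Square-and-multiply, entries mod 921:
Q^1 = [[1,1],[1,0]]
Q^2 = (Q^1)² = [[2,1],[1,1]]
Q^5 = (Q^2)²·Q = [[8,5],[5,3]]
Q^11 = (Q^5)²·Q = [[144,89],[89,55]]
Q^22 = (Q^11)² = [[106,212],[212,815]]
Q^45 = (Q^22)²·Q = [[920,920],[920,0]]
Q^90 = (Q^45)² = [[2,1],[1,1]]
Q^180 = (Q^90)² = [[5,3],[3,2]]
Q^360 = (Q^180)² = [[34,21],[21,13]]
F_360 mod 921 = Q^360[0][1] = 21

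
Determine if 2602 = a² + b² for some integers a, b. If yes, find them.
1² + 51² (a=1, b=51)

Factorization: 2602 = 2 × 1301
By Fermat: n is sum of two squares iff every prime p ≡ 3 (mod 4) appears to even power.
All primes ≡ 3 (mod 4) appear to even power.
Search a = 0, 1, 2, … for 2602 - a² a perfect square: first hit at a = 1: 2602 - 1 = 2601 = 51².
2602 = 1² + 51² = 1 + 2601 ✓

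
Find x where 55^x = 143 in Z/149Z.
130

Baby-step giant-step with step n = ⌈√149⌉ = 13.
Baby steps 55^j mod 149 (j:value) for j=0..12: 0:1, 1:55, 2:45, 3:91, 4:88, 5:72, 6:86, 7:111, 8:145, 9:78, 10:118, 11:83, 12:95.
Giant-step multiplier: 55^(-13) ≡ 55^(148-13) = 55^135 ≡ 15 (mod 149).
Giant steps γ_i = 143·15^i mod 149: γ_0=143, γ_1=59, γ_2=140, γ_3=14, γ_4=61, γ_5=21, γ_6=17, γ_7=106, γ_8=100, γ_9=10, γ_10=1 (in table at j=0).
x = i·n + j = 10·13 + 0 = 130.
Check: 55^130 ≡ 143 (mod 149).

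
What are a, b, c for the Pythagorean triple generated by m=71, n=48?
(2737, 6816, 7345)

Euclid's formula: a = m² - n², b = 2mn, c = m² + n²
m = 71, n = 48
a = 71² - 48² = 5041 - 2304 = 2737
b = 2 × 71 × 48 = 6816
c = 71² + 48² = 5041 + 2304 = 7345
Verification: 2737² + 6816² = 7491169 + 46457856 = 53949025 = 7345² ✓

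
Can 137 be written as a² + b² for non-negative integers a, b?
4² + 11² (a=4, b=11)

Factorization: 137 = 137
By Fermat: n is sum of two squares iff every prime p ≡ 3 (mod 4) appears to even power.
All primes ≡ 3 (mod 4) appear to even power.
Search a = 0, 1, 2, … for 137 - a² a perfect square: first hit at a = 4: 137 - 16 = 121 = 11².
137 = 4² + 11² = 16 + 121 ✓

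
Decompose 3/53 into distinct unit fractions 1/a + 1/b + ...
1/18 + 1/954

Greedy algorithm:
3/53: ceiling(53/3) = 18, use 1/18
1/954: ceiling(954/1) = 954, use 1/954
Result: 3/53 = 1/18 + 1/954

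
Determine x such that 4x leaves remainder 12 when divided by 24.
x ≡ 3 (mod 6)

gcd(4, 24) = 4, which divides 12, so solutions exist.
Divide through by 4: x ≡ 3 (mod 6).
The coefficient of x is now 1, so x ≡ 3 (mod 6).
Check: 4 × 3 = 12 ≡ 12 (mod 24).
x ≡ 3 (mod 6), giving 4 solutions mod 24.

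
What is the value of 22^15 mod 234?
118

Repeated squaring. Binary of 15 = 1111.
22^1 ≡ 22 (mod 234); 22^2 ≡ 16 (mod 234); 22^4 ≡ 22 (mod 234); 22^8 ≡ 16 (mod 234)
22^15 = 22^1 × 22^2 × 22^4 × 22^8 ≡ 118 (mod 234)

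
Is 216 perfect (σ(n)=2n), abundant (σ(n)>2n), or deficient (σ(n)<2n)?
abundant

Proper divisors of 216: sum = 1 + 2 + 3 + 4 + 6 + 8 + 9 + 12 + 18 + 24 + 27 + 36 + 54 + 72 + 108 = 384
Since 384 > 216, 216 is abundant.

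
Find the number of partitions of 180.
684957390936

p(n) counts ways to write n as a sum of positive integers (order ignored).
Euler's pentagonal recurrence: p(k) = p(k-1) + p(k-2) - p(k-5) - p(k-7) + p(k-12) + p(k-15) - ... (offsets j(3j∓1)/2, signs ++--, p(0)=1, p(<0)=0).
DP table for k = 0..179: p(0)=1, p(1)=1, p(2)=2, p(3)=3, p(4)=5, p(5)=7, p(6)=11, p(7)=15, p(8)=22, p(9)=30, p(10)=42, p(11)=56, p(12)=77, p(13)=101, p(14)=135, p(15)=176, p(16)=231, p(17)=297, p(18)=385, p(19)=490, p(20)=627, p(21)=792, p(22)=1002, p(23)=1255, p(24)=1575, p(25)=1958, p(26)=2436, p(27)=3010, p(28)=3718, p(29)=4565, p(30)=5604, p(31)=6842, p(32)=8349, p(33)=10143, p(34)=12310, p(35)=14883, p(36)=17977, p(37)=21637, p(38)=26015, p(39)=31185, p(40)=37338, p(41)=44583, p(42)=53174, p(43)=63261, p(44)=75175, p(45)=89134, p(46)=105558, p(47)=124754, p(48)=147273, p(49)=173525, p(50)=204226, p(51)=239943, p(52)=281589, p(53)=329931, p(54)=386155, p(55)=451276, p(56)=526823, p(57)=614154, p(58)=715220, p(59)=831820, p(60)=966467, p(61)=1121505, p(62)=1300156, p(63)=1505499, p(64)=1741630, p(65)=2012558, p(66)=2323520, p(67)=2679689, p(68)=3087735, p(69)=3554345, p(70)=4087968, p(71)=4697205, p(72)=5392783, p(73)=6185689, p(74)=7089500, p(75)=8118264, p(76)=9289091, p(77)=10619863, p(78)=12132164, p(79)=13848650, p(80)=15796476, p(81)=18004327, p(82)=20506255, p(83)=23338469, p(84)=26543660, p(85)=30167357, p(86)=34262962, p(87)=38887673, p(88)=44108109, p(89)=49995925, p(90)=56634173, p(91)=64112359, p(92)=72533807, p(93)=82010177, p(94)=92669720, p(95)=104651419, p(96)=118114304, p(97)=133230930, p(98)=150198136, p(99)=169229875, p(100)=190569292, p(101)=214481126, p(102)=241265379, p(103)=271248950, p(104)=304801365, p(105)=342325709, p(106)=384276336, p(107)=431149389, p(108)=483502844, p(109)=541946240, p(110)=607163746, p(111)=679903203, p(112)=761002156, p(113)=851376628, p(114)=952050665, p(115)=1064144451, p(116)=1188908248, p(117)=1327710076, p(118)=1482074143, p(119)=1653668665, p(120)=1844349560, p(121)=2056148051, p(122)=2291320912, p(123)=2552338241, p(124)=2841940500, p(125)=3163127352, p(126)=3519222692, p(127)=3913864295, p(128)=4351078600, p(129)=4835271870, p(130)=5371315400, p(131)=5964539504, p(132)=6620830889, p(133)=7346629512, p(134)=8149040695, p(135)=9035836076, p(136)=10015581680, p(137)=11097645016, p(138)=12292341831, p(139)=13610949895, p(140)=15065878135, p(141)=16670689208, p(142)=18440293320, p(143)=20390982757, p(144)=22540654445, p(145)=24908858009, p(146)=27517052599, p(147)=30388671978, p(148)=33549419497, p(149)=37027355200, p(150)=40853235313, p(151)=45060624582, p(152)=49686288421, p(153)=54770336324, p(154)=60356673280, p(155)=66493182097, p(156)=73232243759, p(157)=80630964769, p(158)=88751778802, p(159)=97662728555, p(160)=107438159466, p(161)=118159068427, p(162)=129913904637, p(163)=142798995930, p(164)=156919475295, p(165)=172389800255, p(166)=189334822579, p(167)=207890420102, p(168)=228204732751, p(169)=250438925115, p(170)=274768617130, p(171)=301384802048, p(172)=330495499613, p(173)=362326859895, p(174)=397125074750, p(175)=435157697830, p(176)=476715857290, p(177)=522115831195, p(178)=571701605655, p(179)=625846753120.
Final step: p(180) = p(179) + p(178) - p(175) - p(173) + p(168) + p(165) - p(158) - p(154) + p(145) + p(140) - p(129) - p(123) + p(110) + p(103) - p(88) - p(80) + p(63) + p(54) - p(35) - p(25) + p(4)
= 625846753120 + 571701605655 - 435157697830 - 362326859895 + 228204732751 + 172389800255 - 88751778802 - 60356673280 + 24908858009 + 15065878135 - 4835271870 - 2552338241 + 607163746 + 271248950 - 44108109 - 15796476 + 1505499 + 386155 - 14883 - 1958 + 5
= 684957390936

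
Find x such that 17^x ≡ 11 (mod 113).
82

Baby-step giant-step with step n = ⌈√113⌉ = 11.
Baby steps 17^j mod 113 (j:value) for j=0..10: 0:1, 1:17, 2:63, 3:54, 4:14, 5:12, 6:91, 7:78, 8:83, 9:55, 10:31.
Giant-step multiplier: 17^(-11) ≡ 17^(112-11) = 17^101 ≡ 110 (mod 113).
Giant steps γ_i = 11·110^i mod 113: γ_0=11, γ_1=80, γ_2=99, γ_3=42, γ_4=100, γ_5=39, γ_6=109, γ_7=12 (in table at j=5).
x = i·n + j = 7·11 + 5 = 82.
Check: 17^82 ≡ 11 (mod 113).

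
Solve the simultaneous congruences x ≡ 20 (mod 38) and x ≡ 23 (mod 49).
856

Using Chinese Remainder Theorem:
M = 38 × 49 = 1862
M1 = 49, M2 = 38
y1 = 49^(-1) mod 38 = 7
y2 = 38^(-1) mod 49 = 40
x = (20×49×7 + 23×38×40) mod 1862 = 856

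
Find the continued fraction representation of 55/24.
[2; 3, 2, 3]

Euclidean algorithm steps:
55 = 2 × 24 + 7
24 = 3 × 7 + 3
7 = 2 × 3 + 1
3 = 3 × 1 + 0
Continued fraction: [2; 3, 2, 3]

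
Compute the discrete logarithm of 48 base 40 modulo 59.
6

Baby-step giant-step with step n = ⌈√59⌉ = 8.
Baby steps 40^j mod 59 (j:value) for j=0..7: 0:1, 1:40, 2:7, 3:44, 4:49, 5:13, 6:48, 7:32.
h = 48 is already in the table at j=6, so x = 6.
Check: 40^6 ≡ 48 (mod 59).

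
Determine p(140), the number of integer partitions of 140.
15065878135

p(n) counts ways to write n as a sum of positive integers (order ignored).
Euler's pentagonal recurrence: p(k) = p(k-1) + p(k-2) - p(k-5) - p(k-7) + p(k-12) + p(k-15) - ... (offsets j(3j∓1)/2, signs ++--, p(0)=1, p(<0)=0).
DP table for k = 0..139: p(0)=1, p(1)=1, p(2)=2, p(3)=3, p(4)=5, p(5)=7, p(6)=11, p(7)=15, p(8)=22, p(9)=30, p(10)=42, p(11)=56, p(12)=77, p(13)=101, p(14)=135, p(15)=176, p(16)=231, p(17)=297, p(18)=385, p(19)=490, p(20)=627, p(21)=792, p(22)=1002, p(23)=1255, p(24)=1575, p(25)=1958, p(26)=2436, p(27)=3010, p(28)=3718, p(29)=4565, p(30)=5604, p(31)=6842, p(32)=8349, p(33)=10143, p(34)=12310, p(35)=14883, p(36)=17977, p(37)=21637, p(38)=26015, p(39)=31185, p(40)=37338, p(41)=44583, p(42)=53174, p(43)=63261, p(44)=75175, p(45)=89134, p(46)=105558, p(47)=124754, p(48)=147273, p(49)=173525, p(50)=204226, p(51)=239943, p(52)=281589, p(53)=329931, p(54)=386155, p(55)=451276, p(56)=526823, p(57)=614154, p(58)=715220, p(59)=831820, p(60)=966467, p(61)=1121505, p(62)=1300156, p(63)=1505499, p(64)=1741630, p(65)=2012558, p(66)=2323520, p(67)=2679689, p(68)=3087735, p(69)=3554345, p(70)=4087968, p(71)=4697205, p(72)=5392783, p(73)=6185689, p(74)=7089500, p(75)=8118264, p(76)=9289091, p(77)=10619863, p(78)=12132164, p(79)=13848650, p(80)=15796476, p(81)=18004327, p(82)=20506255, p(83)=23338469, p(84)=26543660, p(85)=30167357, p(86)=34262962, p(87)=38887673, p(88)=44108109, p(89)=49995925, p(90)=56634173, p(91)=64112359, p(92)=72533807, p(93)=82010177, p(94)=92669720, p(95)=104651419, p(96)=118114304, p(97)=133230930, p(98)=150198136, p(99)=169229875, p(100)=190569292, p(101)=214481126, p(102)=241265379, p(103)=271248950, p(104)=304801365, p(105)=342325709, p(106)=384276336, p(107)=431149389, p(108)=483502844, p(109)=541946240, p(110)=607163746, p(111)=679903203, p(112)=761002156, p(113)=851376628, p(114)=952050665, p(115)=1064144451, p(116)=1188908248, p(117)=1327710076, p(118)=1482074143, p(119)=1653668665, p(120)=1844349560, p(121)=2056148051, p(122)=2291320912, p(123)=2552338241, p(124)=2841940500, p(125)=3163127352, p(126)=3519222692, p(127)=3913864295, p(128)=4351078600, p(129)=4835271870, p(130)=5371315400, p(131)=5964539504, p(132)=6620830889, p(133)=7346629512, p(134)=8149040695, p(135)=9035836076, p(136)=10015581680, p(137)=11097645016, p(138)=12292341831, p(139)=13610949895.
Final step: p(140) = p(139) + p(138) - p(135) - p(133) + p(128) + p(125) - p(118) - p(114) + p(105) + p(100) - p(89) - p(83) + p(70) + p(63) - p(48) - p(40) + p(23) + p(14)
= 13610949895 + 12292341831 - 9035836076 - 7346629512 + 4351078600 + 3163127352 - 1482074143 - 952050665 + 342325709 + 190569292 - 49995925 - 23338469 + 4087968 + 1505499 - 147273 - 37338 + 1255 + 135
= 15065878135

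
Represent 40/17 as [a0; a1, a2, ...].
[2; 2, 1, 5]

Euclidean algorithm steps:
40 = 2 × 17 + 6
17 = 2 × 6 + 5
6 = 1 × 5 + 1
5 = 5 × 1 + 0
Continued fraction: [2; 2, 1, 5]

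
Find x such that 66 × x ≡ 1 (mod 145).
11

gcd(66, 145) = 1, so the inverse exists.
Extended Euclidean algorithm on (145, 66):
145 = 2 × 66 + 13  ⟹  13 = (1)·145 + (-2)·66
66 = 5 × 13 + 1  ⟹  1 = (-5)·145 + (11)·66
So (11)·66 ≡ 1 (mod 145), i.e. 66^(-1) ≡ 11 (mod 145).
Check: 66 × 11 = 726 ≡ 1 (mod 145)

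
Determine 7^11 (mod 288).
247

Repeated squaring. Binary of 11 = 1011.
7^1 ≡ 7 (mod 288); 7^2 ≡ 49 (mod 288); 7^4 ≡ 97 (mod 288); 7^8 ≡ 193 (mod 288)
7^11 = 7^1 × 7^2 × 7^8 ≡ 247 (mod 288)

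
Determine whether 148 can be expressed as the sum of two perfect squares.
2² + 12² (a=2, b=12)

Factorization: 148 = 2^2 × 37
By Fermat: n is sum of two squares iff every prime p ≡ 3 (mod 4) appears to even power.
All primes ≡ 3 (mod 4) appear to even power.
Search a = 0, 1, 2, … for 148 - a² a perfect square: first hit at a = 2: 148 - 4 = 144 = 12².
148 = 2² + 12² = 4 + 144 ✓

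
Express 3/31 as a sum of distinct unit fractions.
1/11 + 1/171 + 1/58311

Greedy algorithm:
3/31: ceiling(31/3) = 11, use 1/11
2/341: ceiling(341/2) = 171, use 1/171
1/58311: ceiling(58311/1) = 58311, use 1/58311
Result: 3/31 = 1/11 + 1/171 + 1/58311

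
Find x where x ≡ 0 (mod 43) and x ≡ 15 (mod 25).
215

Using Chinese Remainder Theorem:
M = 43 × 25 = 1075
M1 = 25, M2 = 43
y1 = 25^(-1) mod 43 = 31
y2 = 43^(-1) mod 25 = 7
x = (0×25×31 + 15×43×7) mod 1075 = 215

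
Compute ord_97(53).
48

97 is prime, so ord(53) divides φ(97) = 96.
Divisors of 96: 1, 2, 3, 4, 6, 8, 12, 16, 24, 32, 48, 96.
Repeated squaring: 53^1 ≡ 53, 53^2 ≡ 93, 53^4 ≡ 16, 53^8 ≡ 62, 53^16 ≡ 61, 53^32 ≡ 35, 53^64 ≡ 61 (mod 97).
Test 53^d mod 97 for each divisor d in increasing order:
53^1 ≡ 53
53^2 ≡ 93
53^3 = 53^2·53^1 ≡ 79
53^4 ≡ 16
53^6 = 53^4·53^2 ≡ 33
53^8 ≡ 62
53^12 = 53^8·53^4 ≡ 22
53^16 ≡ 61
53^24 = 53^16·53^8 ≡ 96
53^32 ≡ 35
53^48 = 53^32·53^16 ≡ 1  ← first divisor giving 1
The order is 48.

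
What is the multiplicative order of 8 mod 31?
5

31 is prime, so ord(8) divides φ(31) = 30.
Divisors of 30: 1, 2, 3, 5, 6, 10, 15, 30.
Repeated squaring: 8^1 ≡ 8, 8^2 ≡ 2, 8^4 ≡ 4, 8^8 ≡ 16, 8^16 ≡ 8 (mod 31).
Test 8^d mod 31 for each divisor d in increasing order:
8^1 ≡ 8
8^2 ≡ 2
8^3 = 8^2·8^1 ≡ 16
8^5 = 8^4·8^1 ≡ 1  ← first divisor giving 1
The order is 5.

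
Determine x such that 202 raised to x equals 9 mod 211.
106

Baby-step giant-step with step n = ⌈√211⌉ = 15.
Baby steps 202^j mod 211 (j:value) for j=0..14: 0:1, 1:202, 2:81, 3:115, 4:20, 5:31, 6:143, 7:190, 8:189, 9:198, 10:117, 11:2, 12:193, 13:162, 14:19.
Giant-step multiplier: 202^(-15) ≡ 202^(210-15) = 202^195 ≡ 153 (mod 211).
Giant steps γ_i = 9·153^i mod 211: γ_0=9, γ_1=111, γ_2=103, γ_3=145, γ_4=30, γ_5=159, γ_6=62, γ_7=202 (in table at j=1).
x = i·n + j = 7·15 + 1 = 106.
Check: 202^106 ≡ 9 (mod 211).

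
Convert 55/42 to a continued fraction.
[1; 3, 4, 3]

Euclidean algorithm steps:
55 = 1 × 42 + 13
42 = 3 × 13 + 3
13 = 4 × 3 + 1
3 = 3 × 1 + 0
Continued fraction: [1; 3, 4, 3]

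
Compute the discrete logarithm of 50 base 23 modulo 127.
102

Baby-step giant-step with step n = ⌈√127⌉ = 12.
Baby steps 23^j mod 127 (j:value) for j=0..11: 0:1, 1:23, 2:21, 3:102, 4:60, 5:110, 6:117, 7:24, 8:44, 9:123, 10:35, 11:43.
Giant-step multiplier: 23^(-12) ≡ 23^(126-12) = 23^114 ≡ 47 (mod 127).
Giant steps γ_i = 50·47^i mod 127: γ_0=50, γ_1=64, γ_2=87, γ_3=25, γ_4=32, γ_5=107, γ_6=76, γ_7=16, γ_8=117 (in table at j=6).
x = i·n + j = 8·12 + 6 = 102.
Check: 23^102 ≡ 50 (mod 127).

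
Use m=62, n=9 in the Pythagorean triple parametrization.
(3763, 1116, 3925)

Euclid's formula: a = m² - n², b = 2mn, c = m² + n²
m = 62, n = 9
a = 62² - 9² = 3844 - 81 = 3763
b = 2 × 62 × 9 = 1116
c = 62² + 9² = 3844 + 81 = 3925
Verification: 3763² + 1116² = 14160169 + 1245456 = 15405625 = 3925² ✓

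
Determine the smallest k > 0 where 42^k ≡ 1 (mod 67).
22

67 is prime, so ord(42) divides φ(67) = 66.
Divisors of 66: 1, 2, 3, 6, 11, 22, 33, 66.
Repeated squaring: 42^1 ≡ 42, 42^2 ≡ 22, 42^4 ≡ 15, 42^8 ≡ 24, 42^16 ≡ 40, 42^32 ≡ 59, 42^64 ≡ 64 (mod 67).
Test 42^d mod 67 for each divisor d in increasing order:
42^1 ≡ 42
42^2 ≡ 22
42^3 = 42^2·42^1 ≡ 53
42^6 = 42^4·42^2 ≡ 62
42^11 = 42^8·42^2·42^1 ≡ 66
42^22 = 42^16·42^4·42^2 ≡ 1  ← first divisor giving 1
The order is 22.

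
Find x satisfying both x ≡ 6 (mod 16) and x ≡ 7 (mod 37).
118

Using Chinese Remainder Theorem:
M = 16 × 37 = 592
M1 = 37, M2 = 16
y1 = 37^(-1) mod 16 = 13
y2 = 16^(-1) mod 37 = 7
x = (6×37×13 + 7×16×7) mod 592 = 118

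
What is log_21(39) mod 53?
3

Baby-step giant-step with step n = ⌈√53⌉ = 8.
Baby steps 21^j mod 53 (j:value) for j=0..7: 0:1, 1:21, 2:17, 3:39, 4:24, 5:27, 6:37, 7:35.
h = 39 is already in the table at j=3, so x = 3.
Check: 21^3 ≡ 39 (mod 53).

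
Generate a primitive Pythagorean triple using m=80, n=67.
(1911, 10720, 10889)

Euclid's formula: a = m² - n², b = 2mn, c = m² + n²
m = 80, n = 67
a = 80² - 67² = 6400 - 4489 = 1911
b = 2 × 80 × 67 = 10720
c = 80² + 67² = 6400 + 4489 = 10889
Verification: 1911² + 10720² = 3651921 + 114918400 = 118570321 = 10889² ✓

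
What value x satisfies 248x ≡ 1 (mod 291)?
203

gcd(248, 291) = 1, so the inverse exists.
Extended Euclidean algorithm on (291, 248):
291 = 1 × 248 + 43  ⟹  43 = (1)·291 + (-1)·248
248 = 5 × 43 + 33  ⟹  33 = (-5)·291 + (6)·248
43 = 1 × 33 + 10  ⟹  10 = (6)·291 + (-7)·248
33 = 3 × 10 + 3  ⟹  3 = (-23)·291 + (27)·248
10 = 3 × 3 + 1  ⟹  1 = (75)·291 + (-88)·248
So (-88)·248 ≡ 1 (mod 291), i.e. 248^(-1) ≡ -88 ≡ 203 (mod 291).
Check: 248 × 203 = 50344 ≡ 1 (mod 291)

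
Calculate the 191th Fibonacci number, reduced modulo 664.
105

Matrix identity: Q^n = [[F_(n+1), F_n], [F_n, F_(n-1)]] with Q = [[1,1],[1,0]].
n = 191 = 10111111₂. Square-and-multiply, entries mod 664:
Q^1 = [[1,1],[1,0]]
Q^2 = (Q^1)² = [[2,1],[1,1]]
Q^5 = (Q^2)²·Q = [[8,5],[5,3]]
Q^11 = (Q^5)²·Q = [[144,89],[89,55]]
Q^23 = (Q^11)²·Q = [[552,105],[105,447]]
Q^47 = (Q^23)²·Q = [[312,329],[329,647]]
Q^95 = (Q^47)²·Q = [[520,409],[409,111]]
Q^191 = (Q^95)²·Q = [[552,105],[105,447]]
F_191 mod 664 = Q^191[0][1] = 105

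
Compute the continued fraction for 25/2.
[12; 2]

Euclidean algorithm steps:
25 = 12 × 2 + 1
2 = 2 × 1 + 0
Continued fraction: [12; 2]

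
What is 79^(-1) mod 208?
79

gcd(79, 208) = 1, so the inverse exists.
Extended Euclidean algorithm on (208, 79):
208 = 2 × 79 + 50  ⟹  50 = (1)·208 + (-2)·79
79 = 1 × 50 + 29  ⟹  29 = (-1)·208 + (3)·79
50 = 1 × 29 + 21  ⟹  21 = (2)·208 + (-5)·79
29 = 1 × 21 + 8  ⟹  8 = (-3)·208 + (8)·79
21 = 2 × 8 + 5  ⟹  5 = (8)·208 + (-21)·79
8 = 1 × 5 + 3  ⟹  3 = (-11)·208 + (29)·79
5 = 1 × 3 + 2  ⟹  2 = (19)·208 + (-50)·79
3 = 1 × 2 + 1  ⟹  1 = (-30)·208 + (79)·79
So (79)·79 ≡ 1 (mod 208), i.e. 79^(-1) ≡ 79 (mod 208).
Check: 79 × 79 = 6241 ≡ 1 (mod 208)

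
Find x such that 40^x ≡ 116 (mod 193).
41

Baby-step giant-step with step n = ⌈√193⌉ = 14.
Baby steps 40^j mod 193 (j:value) for j=0..13: 0:1, 1:40, 2:56, 3:117, 4:48, 5:183, 6:179, 7:19, 8:181, 9:99, 10:100, 11:140, 12:3, 13:120.
Giant-step multiplier: 40^(-14) ≡ 40^(192-14) = 40^178 ≡ 54 (mod 193).
Giant steps γ_i = 116·54^i mod 193: γ_0=116, γ_1=88, γ_2=120 (in table at j=13).
x = i·n + j = 2·14 + 13 = 41.
Check: 40^41 ≡ 116 (mod 193).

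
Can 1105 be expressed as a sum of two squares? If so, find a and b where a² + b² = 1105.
4² + 33² (a=4, b=33)

Factorization: 1105 = 5 × 13 × 17
By Fermat: n is sum of two squares iff every prime p ≡ 3 (mod 4) appears to even power.
All primes ≡ 3 (mod 4) appear to even power.
Search a = 0, 1, 2, … for 1105 - a² a perfect square: first hit at a = 4: 1105 - 16 = 1089 = 33².
1105 = 4² + 33² = 16 + 1089 ✓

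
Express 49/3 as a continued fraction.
[16; 3]

Euclidean algorithm steps:
49 = 16 × 3 + 1
3 = 3 × 1 + 0
Continued fraction: [16; 3]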